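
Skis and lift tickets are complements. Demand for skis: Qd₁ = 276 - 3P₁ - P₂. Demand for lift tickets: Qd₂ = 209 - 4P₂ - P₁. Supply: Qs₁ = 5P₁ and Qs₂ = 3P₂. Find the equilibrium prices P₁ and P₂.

Market 1: 276 - 3P₁ - P₂ = 5P₁ → 8P₁ + P₂ = 276.
Market 2: 7P₂ + P₁ = 209.
Eliminating P₂: 7×(1) − 1×(2) gives 55P₁ = 1723, so P₁ = 1723/55.
Back-substitute into (2): P₂ = (209 − 1×1723/55) / 7 = 1396/55.

P₁ = 1723/55, P₂ = 1396/55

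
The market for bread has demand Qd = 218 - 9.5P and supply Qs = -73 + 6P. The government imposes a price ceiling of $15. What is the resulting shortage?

Shortage = 58.5

Equilibrium price would be P* = 582/31, so the ceiling at 15 binds.
At P = 15: Qd = 218 − 9.5(15) = 75.5, Qs = -73 + 6(15) = 17.
Shortage = 75.5 − 17 = 58.5.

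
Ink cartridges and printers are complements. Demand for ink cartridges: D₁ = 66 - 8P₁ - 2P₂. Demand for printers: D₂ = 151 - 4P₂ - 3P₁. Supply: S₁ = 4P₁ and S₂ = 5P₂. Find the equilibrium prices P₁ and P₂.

Market 1: 66 - 8P₁ - 2P₂ = 4P₁ → 12P₁ + 2P₂ = 66.
Market 2: 9P₂ + 3P₁ = 151.
Eliminating P₂: 9×(1) − 2×(2) gives 102P₁ = 292, so P₁ = 146/51.
Back-substitute into (2): P₂ = (151 − 3×146/51) / 9 = 269/17.

P₁ = 146/51, P₂ = 269/17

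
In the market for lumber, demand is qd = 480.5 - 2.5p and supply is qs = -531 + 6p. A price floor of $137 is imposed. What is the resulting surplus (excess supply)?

Equilibrium price would be p* = 119, so the floor at 137 binds.
At p = 137: qd = 138, qs = 291.
Surplus = 291 − 138 = 153.

Surplus = 153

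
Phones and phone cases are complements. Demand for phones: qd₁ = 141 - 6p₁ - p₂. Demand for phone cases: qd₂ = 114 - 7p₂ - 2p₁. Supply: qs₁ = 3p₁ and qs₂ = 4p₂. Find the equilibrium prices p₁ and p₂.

p₁ = 1437/97, p₂ = 744/97

Market 1: 141 - 6p₁ - p₂ = 3p₁ → 9p₁ + p₂ = 141.
Market 2: 11p₂ + 2p₁ = 114.
Eliminating p₂: 11×(1) − 1×(2) gives 97p₁ = 1437, so p₁ = 1437/97.
Back-substitute into (2): p₂ = (114 − 2×1437/97) / 11 = 744/97.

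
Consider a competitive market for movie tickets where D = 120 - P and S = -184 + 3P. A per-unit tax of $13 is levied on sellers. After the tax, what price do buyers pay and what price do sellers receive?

Pre-tax equilibrium: P* = 76, Q* = 44.
Tax on sellers shifts supply to S = -184 + 3(P − 13) = -223 + 3P.
120 - P = -223 + 3P gives buyer price Pb = 85.75; sellers receive Ps = 85.75 − 13 = 72.75.
New quantity: Q = 120 − 1(85.75) = 34.25.

Buyers pay $85.75, sellers receive $72.75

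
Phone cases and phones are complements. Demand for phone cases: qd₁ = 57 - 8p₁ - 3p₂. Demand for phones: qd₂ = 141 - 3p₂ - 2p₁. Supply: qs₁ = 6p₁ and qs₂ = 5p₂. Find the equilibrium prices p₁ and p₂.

p₁ = 33/106, p₂ = 930/53

Market 1: 57 - 8p₁ - 3p₂ = 6p₁ → 14p₁ + 3p₂ = 57.
Market 2: 8p₂ + 2p₁ = 141.
Eliminating p₂: 8×(1) − 3×(2) gives 106p₁ = 33, so p₁ = 33/106.
Back-substitute into (2): p₂ = (141 − 2×33/106) / 8 = 930/53.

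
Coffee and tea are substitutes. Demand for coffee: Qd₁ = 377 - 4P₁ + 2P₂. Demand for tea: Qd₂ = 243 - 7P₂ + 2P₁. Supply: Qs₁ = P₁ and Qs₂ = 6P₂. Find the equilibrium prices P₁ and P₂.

P₁ = 5387/61, P₂ = 1969/61

Market 1: 377 - 4P₁ + 2P₂ = P₁ → 5P₁ - 2P₂ = 377.
Market 2: 13P₂ - 2P₁ = 243.
Eliminating P₂: 13×(1) + 2×(2) gives 61P₁ = 5387, so P₁ = 5387/61.
Back-substitute into (2): P₂ = (243 + 2×5387/61) / 13 = 1969/61.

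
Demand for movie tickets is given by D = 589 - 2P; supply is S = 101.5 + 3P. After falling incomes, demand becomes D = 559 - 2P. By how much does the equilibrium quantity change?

Original equilibrium: P* = 97.5, Q* = 394.
New equilibrium: 559 - 2P = 101.5 + 3P, so 457.5 = 5P and P' = 91.5; Q' = 559 − 2(91.5) = 376.
Change in quantity: 376 − 394 = -18.

ΔQ = -18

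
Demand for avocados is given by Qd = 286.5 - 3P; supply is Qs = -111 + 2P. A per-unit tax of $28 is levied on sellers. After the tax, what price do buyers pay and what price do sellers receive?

Pre-tax equilibrium: P* = 79.5, Q* = 48.
Tax on sellers shifts supply to Qs = -111 + 2(P − 28) = -167 + 2P.
286.5 - 3P = -167 + 2P gives buyer price Pb = 90.7; sellers receive Ps = 90.7 − 28 = 62.7.
New quantity: Q = 286.5 − 3(90.7) = 14.4.

Buyers pay $90.7, sellers receive $62.7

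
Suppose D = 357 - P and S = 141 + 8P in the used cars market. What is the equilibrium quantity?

Set D = S: 357 - P = 141 + 8P.
216 = 9P, so P* = 24.
Q* = 357 − 1(24) = 333.

Q* = 333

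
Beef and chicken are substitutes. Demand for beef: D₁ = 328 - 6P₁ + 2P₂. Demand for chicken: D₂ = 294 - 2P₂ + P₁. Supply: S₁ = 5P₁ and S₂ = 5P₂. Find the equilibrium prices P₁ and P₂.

Market 1: 328 - 6P₁ + 2P₂ = 5P₁ → 11P₁ - 2P₂ = 328.
Market 2: 7P₂ - P₁ = 294.
Eliminating P₂: 7×(1) + 2×(2) gives 75P₁ = 2884, so P₁ = 2884/75.
Back-substitute into (2): P₂ = (294 + 1×2884/75) / 7 = 3562/75.

P₁ = 2884/75, P₂ = 3562/75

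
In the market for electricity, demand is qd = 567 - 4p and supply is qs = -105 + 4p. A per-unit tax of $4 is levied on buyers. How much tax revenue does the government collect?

Pre-tax equilibrium: p* = 84, q* = 231.
Tax on buyers shifts demand to qd = 567 − 4(p + 4) = 551 - 4p.
551 - 4p = -105 + 4p gives seller price ps = 82; buyers pay pb = 82 + 4 = 86.
New quantity: q = 567 − 4(86) = 223.
Revenue = 4 × 223 = 892.

Tax revenue = 892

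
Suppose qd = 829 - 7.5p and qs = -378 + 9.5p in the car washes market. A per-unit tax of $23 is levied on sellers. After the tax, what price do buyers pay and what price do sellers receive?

Pre-tax equilibrium: p* = 71, q* = 296.5.
Tax on sellers shifts supply to qs = -378 + 9.5(p − 23) = -596.5 + 9.5p.
829 - 7.5p = -596.5 + 9.5p gives buyer price pb = 2851/34; sellers receive ps = 2851/34 − 23 = 2069/34.
New quantity: q = 829 − 7.5(2851/34) = 13607/68.

Buyers pay 2851/34, sellers receive 2069/34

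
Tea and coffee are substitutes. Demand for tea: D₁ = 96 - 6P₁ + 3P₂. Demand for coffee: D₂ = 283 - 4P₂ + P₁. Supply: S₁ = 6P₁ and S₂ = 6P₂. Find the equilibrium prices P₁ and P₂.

Market 1: 96 - 6P₁ + 3P₂ = 6P₁ → 12P₁ - 3P₂ = 96.
Market 2: 10P₂ - P₁ = 283.
Eliminating P₂: 10×(1) + 3×(2) gives 117P₁ = 1809, so P₁ = 201/13.
Back-substitute into (2): P₂ = (283 + 1×201/13) / 10 = 388/13.

P₁ = 201/13, P₂ = 388/13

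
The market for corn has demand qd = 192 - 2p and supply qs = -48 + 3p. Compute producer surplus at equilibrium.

Producer surplus = 1536

Equilibrium: 192 - 2p = -48 + 3p gives p* = 48, q* = 96.
Supply starts at p = 16 (where qs = 0).
PS = ½(48 − 16)(96) = 1536.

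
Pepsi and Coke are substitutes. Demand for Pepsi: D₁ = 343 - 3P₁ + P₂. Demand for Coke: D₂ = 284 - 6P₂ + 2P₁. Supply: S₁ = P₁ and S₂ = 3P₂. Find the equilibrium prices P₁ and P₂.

P₁ = 3371/34, P₂ = 911/17

Market 1: 343 - 3P₁ + P₂ = P₁ → 4P₁ - P₂ = 343.
Market 2: 9P₂ - 2P₁ = 284.
Eliminating P₂: 9×(1) + 1×(2) gives 34P₁ = 3371, so P₁ = 3371/34.
Back-substitute into (2): P₂ = (284 + 2×3371/34) / 9 = 911/17.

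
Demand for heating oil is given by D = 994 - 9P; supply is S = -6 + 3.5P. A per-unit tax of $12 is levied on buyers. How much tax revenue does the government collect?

Tax revenue = 2925.12

Pre-tax equilibrium: P* = 80, Q* = 274.
Tax on buyers shifts demand to D = 994 − 9(P + 12) = 886 - 9P.
886 - 9P = -6 + 3.5P gives seller price Ps = 71.36; buyers pay Pb = 71.36 + 12 = 83.36.
New quantity: Q = 994 − 9(83.36) = 243.76.
Revenue = 12 × 243.76 = 2925.12.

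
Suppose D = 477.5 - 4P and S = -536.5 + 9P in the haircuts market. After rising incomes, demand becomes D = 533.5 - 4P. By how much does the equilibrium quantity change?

ΔQ = 504/13

Original equilibrium: P* = 78, Q* = 165.5.
New equilibrium: 533.5 - 4P = -536.5 + 9P, so 1070 = 13P and P' = 1070/13; Q' = 533.5 − 4(1070/13) = 5311/26.
Change in quantity: 5311/26 − 165.5 = 504/13.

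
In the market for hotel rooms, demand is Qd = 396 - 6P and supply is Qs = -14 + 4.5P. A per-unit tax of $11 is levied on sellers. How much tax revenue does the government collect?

Tax revenue = 10274/7

Pre-tax equilibrium: P* = 820/21, Q* = 1132/7.
Tax on sellers shifts supply to Qs = -14 + 4.5(P − 11) = -63.5 + 4.5P.
396 - 6P = -63.5 + 4.5P gives buyer price Pb = 919/21; sellers receive Ps = 919/21 − 11 = 688/21.
New quantity: Q = 396 − 6(919/21) = 934/7.
Revenue = 11 × 934/7 = 10274/7.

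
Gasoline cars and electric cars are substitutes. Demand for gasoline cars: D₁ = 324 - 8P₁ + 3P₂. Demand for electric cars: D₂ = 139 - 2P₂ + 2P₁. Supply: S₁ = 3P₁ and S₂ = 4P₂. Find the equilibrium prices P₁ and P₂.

Market 1: 324 - 8P₁ + 3P₂ = 3P₁ → 11P₁ - 3P₂ = 324.
Market 2: 6P₂ - 2P₁ = 139.
Eliminating P₂: 6×(1) + 3×(2) gives 60P₁ = 2361, so P₁ = 39.35.
Back-substitute into (2): P₂ = (139 + 2×39.35) / 6 = 2177/60.

P₁ = 39.35, P₂ = 2177/60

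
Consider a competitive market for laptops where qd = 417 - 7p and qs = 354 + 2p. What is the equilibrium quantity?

Set qd = qs: 417 - 7p = 354 + 2p.
63 = 9p, so p* = 7.
q* = 417 − 7(7) = 368.

q* = 368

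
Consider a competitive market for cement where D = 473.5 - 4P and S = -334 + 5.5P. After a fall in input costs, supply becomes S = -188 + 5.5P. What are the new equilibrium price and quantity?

Original equilibrium: P* = 85, Q* = 133.5.
New equilibrium: 473.5 - 4P = -188 + 5.5P, so 661.5 = 9.5P and P' = 1323/19; Q' = 473.5 − 4(1323/19) = 7409/38.

P' = 1323/19, Q' = 7409/38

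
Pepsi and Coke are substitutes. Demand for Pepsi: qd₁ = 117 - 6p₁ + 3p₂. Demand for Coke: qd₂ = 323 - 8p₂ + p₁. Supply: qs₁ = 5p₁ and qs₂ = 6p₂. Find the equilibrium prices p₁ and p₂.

p₁ = 2607/151, p₂ = 3670/151

Market 1: 117 - 6p₁ + 3p₂ = 5p₁ → 11p₁ - 3p₂ = 117.
Market 2: 14p₂ - p₁ = 323.
Eliminating p₂: 14×(1) + 3×(2) gives 151p₁ = 2607, so p₁ = 2607/151.
Back-substitute into (2): p₂ = (323 + 1×2607/151) / 14 = 3670/151.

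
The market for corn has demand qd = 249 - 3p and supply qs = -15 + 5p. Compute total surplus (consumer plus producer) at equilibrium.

Equilibrium: 249 - 3p = -15 + 5p gives p* = 33, q* = 150.
Demand choke price: p = 83; supply starts at p = 3.
CS = ½(83 − 33)(150) = 3750; PS = ½(33 − 3)(150) = 2250.

Total surplus = 6000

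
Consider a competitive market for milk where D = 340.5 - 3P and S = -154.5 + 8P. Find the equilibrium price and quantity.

P* = 45, Q* = 205.5

Set D = S: 340.5 - 3P = -154.5 + 8P.
495 = 11P, so P* = 45.
Q* = 340.5 − 3(45) = 205.5.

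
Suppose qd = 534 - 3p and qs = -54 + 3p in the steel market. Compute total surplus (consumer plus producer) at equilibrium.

Total surplus = 19200

Equilibrium: 534 - 3p = -54 + 3p gives p* = 98, q* = 240.
Demand choke price: p = 178; supply starts at p = 18.
CS = ½(178 − 98)(240) = 9600; PS = ½(98 − 18)(240) = 9600.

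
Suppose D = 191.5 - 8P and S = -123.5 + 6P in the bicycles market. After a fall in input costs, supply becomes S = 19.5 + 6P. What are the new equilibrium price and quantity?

Original equilibrium: P* = 22.5, Q* = 11.5.
New equilibrium: 191.5 - 8P = 19.5 + 6P, so 172 = 14P and P' = 86/7; Q' = 191.5 − 8(86/7) = 1305/14.

P' = 86/7, Q' = 1305/14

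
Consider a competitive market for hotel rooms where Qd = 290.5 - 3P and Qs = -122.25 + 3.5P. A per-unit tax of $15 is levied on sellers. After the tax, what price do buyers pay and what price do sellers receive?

Pre-tax equilibrium: P* = 63.5, Q* = 100.
Tax on sellers shifts supply to Qs = -122.25 + 3.5(P − 15) = -174.75 + 3.5P.
290.5 - 3P = -174.75 + 3.5P gives buyer price Pb = 1861/26; sellers receive Ps = 1861/26 − 15 = 1471/26.
New quantity: Q = 290.5 − 3(1861/26) = 985/13.

Buyers pay 1861/26, sellers receive 1471/26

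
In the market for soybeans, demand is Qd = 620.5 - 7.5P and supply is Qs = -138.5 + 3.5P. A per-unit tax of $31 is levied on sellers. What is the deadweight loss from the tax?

Deadweight loss = 100905/88

Pre-tax equilibrium: P* = 69, Q* = 103.
Tax on sellers shifts supply to Qs = -138.5 + 3.5(P − 31) = -247 + 3.5P.
620.5 - 7.5P = -247 + 3.5P gives buyer price Pb = 1735/22; sellers receive Ps = 1735/22 − 31 = 1053/22.
New quantity: Q = 620.5 − 7.5(1735/22) = 1277/44.
DWL = ½ × 31 × (103 − 1277/44) = 100905/88.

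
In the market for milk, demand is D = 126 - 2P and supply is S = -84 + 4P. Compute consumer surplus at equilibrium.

Consumer surplus = 784

Equilibrium: 126 - 2P = -84 + 4P gives P* = 35, Q* = 56.
Demand choke price (D = 0): P = 63.
CS = ½(63 − 35)(56) = 784.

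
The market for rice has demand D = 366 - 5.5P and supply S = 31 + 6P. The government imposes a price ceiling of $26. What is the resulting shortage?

Equilibrium price would be P* = 670/23, so the ceiling at 26 binds.
At P = 26: D = 366 − 5.5(26) = 223, S = 31 + 6(26) = 187.
Shortage = 223 − 187 = 36.

Shortage = 36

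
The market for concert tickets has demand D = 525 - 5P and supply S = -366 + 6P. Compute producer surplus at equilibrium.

Producer surplus = 1200

Equilibrium: 525 - 5P = -366 + 6P gives P* = 81, Q* = 120.
Supply starts at P = 61 (where S = 0).
PS = ½(81 − 61)(120) = 1200.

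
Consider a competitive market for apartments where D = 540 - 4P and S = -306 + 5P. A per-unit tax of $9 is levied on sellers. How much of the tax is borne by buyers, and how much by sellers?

Buyers bear $5, sellers bear $4

Pre-tax equilibrium: P* = 94, Q* = 164.
Tax on sellers shifts supply to S = -306 + 5(P − 9) = -351 + 5P.
540 - 4P = -351 + 5P gives buyer price Pb = 99; sellers receive Ps = 99 − 9 = 90.
New quantity: Q = 540 − 4(99) = 144.
Buyer burden = 99 − 94 = 5; seller burden = 94 − 90 = 4.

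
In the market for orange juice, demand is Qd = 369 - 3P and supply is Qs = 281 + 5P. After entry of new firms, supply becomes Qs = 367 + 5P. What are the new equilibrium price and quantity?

P' = 0.25, Q' = 368.25

Original equilibrium: P* = 11, Q* = 336.
New equilibrium: 369 - 3P = 367 + 5P, so 2 = 8P and P' = 0.25; Q' = 369 − 3(0.25) = 368.25.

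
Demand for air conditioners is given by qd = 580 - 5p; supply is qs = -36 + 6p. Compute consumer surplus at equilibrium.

Equilibrium: 580 - 5p = -36 + 6p gives p* = 56, q* = 300.
Demand choke price (qd = 0): p = 116.
CS = ½(116 − 56)(300) = 9000.

Consumer surplus = 9000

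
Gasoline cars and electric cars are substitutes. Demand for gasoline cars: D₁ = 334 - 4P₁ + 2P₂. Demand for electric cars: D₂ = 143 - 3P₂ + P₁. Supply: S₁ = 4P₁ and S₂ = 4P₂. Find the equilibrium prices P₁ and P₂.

Market 1: 334 - 4P₁ + 2P₂ = 4P₁ → 8P₁ - 2P₂ = 334.
Market 2: 7P₂ - P₁ = 143.
Eliminating P₂: 7×(1) + 2×(2) gives 54P₁ = 2624, so P₁ = 1312/27.
Back-substitute into (2): P₂ = (143 + 1×1312/27) / 7 = 739/27.

P₁ = 1312/27, P₂ = 739/27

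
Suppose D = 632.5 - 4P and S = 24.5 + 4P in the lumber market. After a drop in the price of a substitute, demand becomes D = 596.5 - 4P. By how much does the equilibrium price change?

ΔP = -4.5

Original equilibrium: P* = 76, Q* = 328.5.
New equilibrium: 596.5 - 4P = 24.5 + 4P, so 572 = 8P and P' = 71.5; Q' = 596.5 − 4(71.5) = 310.5.
Change in price: 71.5 − 76 = -4.5.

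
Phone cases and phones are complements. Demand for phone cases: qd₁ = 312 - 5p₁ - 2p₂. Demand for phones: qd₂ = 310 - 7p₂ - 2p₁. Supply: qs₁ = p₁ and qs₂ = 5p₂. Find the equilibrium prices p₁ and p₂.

p₁ = 781/17, p₂ = 309/17

Market 1: 312 - 5p₁ - 2p₂ = p₁ → 6p₁ + 2p₂ = 312.
Market 2: 12p₂ + 2p₁ = 310.
Eliminating p₂: 12×(1) − 2×(2) gives 68p₁ = 3124, so p₁ = 781/17.
Back-substitute into (2): p₂ = (310 − 2×781/17) / 12 = 309/17.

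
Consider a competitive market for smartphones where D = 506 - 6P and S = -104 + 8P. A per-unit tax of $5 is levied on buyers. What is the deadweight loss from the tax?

Pre-tax equilibrium: P* = 305/7, Q* = 1712/7.
Tax on buyers shifts demand to D = 506 − 6(P + 5) = 476 - 6P.
476 - 6P = -104 + 8P gives seller price Ps = 290/7; buyers pay Pb = 290/7 + 5 = 325/7.
New quantity: Q = 506 − 6(325/7) = 1592/7.
DWL = ½ × 5 × (1712/7 − 1592/7) = 300/7.

Deadweight loss = 300/7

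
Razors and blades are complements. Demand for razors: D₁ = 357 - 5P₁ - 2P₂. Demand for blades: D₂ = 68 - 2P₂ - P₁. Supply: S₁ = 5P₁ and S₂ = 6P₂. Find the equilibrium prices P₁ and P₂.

P₁ = 1360/39, P₂ = 323/78

Market 1: 357 - 5P₁ - 2P₂ = 5P₁ → 10P₁ + 2P₂ = 357.
Market 2: 8P₂ + P₁ = 68.
Eliminating P₂: 8×(1) − 2×(2) gives 78P₁ = 2720, so P₁ = 1360/39.
Back-substitute into (2): P₂ = (68 − 1×1360/39) / 8 = 323/78.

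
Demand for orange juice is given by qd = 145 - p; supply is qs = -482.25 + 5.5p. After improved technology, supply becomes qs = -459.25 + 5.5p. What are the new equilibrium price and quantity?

p' = 2417/26, q' = 1353/26

Original equilibrium: p* = 96.5, q* = 48.5.
New equilibrium: 145 - p = -459.25 + 5.5p, so 604.25 = 6.5p and p' = 2417/26; q' = 145 − 1(2417/26) = 1353/26.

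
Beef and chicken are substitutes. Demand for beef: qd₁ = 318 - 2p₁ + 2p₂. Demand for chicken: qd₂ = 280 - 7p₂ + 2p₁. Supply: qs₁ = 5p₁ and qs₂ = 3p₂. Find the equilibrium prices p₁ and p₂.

Market 1: 318 - 2p₁ + 2p₂ = 5p₁ → 7p₁ - 2p₂ = 318.
Market 2: 10p₂ - 2p₁ = 280.
Eliminating p₂: 10×(1) + 2×(2) gives 66p₁ = 3740, so p₁ = 170/3.
Back-substitute into (2): p₂ = (280 + 2×170/3) / 10 = 118/3.

p₁ = 170/3, p₂ = 118/3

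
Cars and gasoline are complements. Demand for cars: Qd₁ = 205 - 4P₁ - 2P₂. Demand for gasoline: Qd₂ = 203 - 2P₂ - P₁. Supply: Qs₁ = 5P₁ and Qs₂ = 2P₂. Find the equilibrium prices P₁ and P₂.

Market 1: 205 - 4P₁ - 2P₂ = 5P₁ → 9P₁ + 2P₂ = 205.
Market 2: 4P₂ + P₁ = 203.
Eliminating P₂: 4×(1) − 2×(2) gives 34P₁ = 414, so P₁ = 207/17.
Back-substitute into (2): P₂ = (203 − 1×207/17) / 4 = 811/17.

P₁ = 207/17, P₂ = 811/17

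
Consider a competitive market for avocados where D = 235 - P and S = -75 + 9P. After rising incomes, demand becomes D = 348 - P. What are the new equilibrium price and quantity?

Original equilibrium: P* = 31, Q* = 204.
New equilibrium: 348 - P = -75 + 9P, so 423 = 10P and P' = 42.3; Q' = 348 − 1(42.3) = 305.7.

P' = 42.3, Q' = 305.7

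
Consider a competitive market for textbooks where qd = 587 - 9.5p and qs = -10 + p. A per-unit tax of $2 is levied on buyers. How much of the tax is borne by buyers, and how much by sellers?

Pre-tax equilibrium: p* = 398/7, q* = 328/7.
Tax on buyers shifts demand to qd = 587 − 9.5(p + 2) = 568 - 9.5p.
568 - 9.5p = -10 + p gives seller price ps = 1156/21; buyers pay pb = 1156/21 + 2 = 1198/21.
New quantity: q = 587 − 9.5(1198/21) = 946/21.
Buyer burden = 1198/21 − 398/7 = 4/21; seller burden = 398/7 − 1156/21 = 38/21.

Buyers bear 4/21, sellers bear 38/21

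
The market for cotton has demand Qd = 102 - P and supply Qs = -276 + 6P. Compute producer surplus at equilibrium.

Equilibrium: 102 - P = -276 + 6P gives P* = 54, Q* = 48.
Supply starts at P = 46 (where Qs = 0).
PS = ½(54 − 46)(48) = 192.

Producer surplus = 192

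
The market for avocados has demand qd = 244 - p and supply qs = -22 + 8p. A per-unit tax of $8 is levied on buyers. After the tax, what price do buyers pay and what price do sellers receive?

Buyers pay 110/3, sellers receive 86/3

Pre-tax equilibrium: p* = 266/9, q* = 1930/9.
Tax on buyers shifts demand to qd = 244 − 1(p + 8) = 236 - p.
236 - p = -22 + 8p gives seller price ps = 86/3; buyers pay pb = 86/3 + 8 = 110/3.
New quantity: q = 244 − 1(110/3) = 622/3.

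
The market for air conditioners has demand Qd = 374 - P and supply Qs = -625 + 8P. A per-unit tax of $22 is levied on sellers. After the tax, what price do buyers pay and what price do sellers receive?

Pre-tax equilibrium: P* = 111, Q* = 263.
Tax on sellers shifts supply to Qs = -625 + 8(P − 22) = -801 + 8P.
374 - P = -801 + 8P gives buyer price Pb = 1175/9; sellers receive Ps = 1175/9 − 22 = 977/9.
New quantity: Q = 374 − 1(1175/9) = 2191/9.

Buyers pay 1175/9, sellers receive 977/9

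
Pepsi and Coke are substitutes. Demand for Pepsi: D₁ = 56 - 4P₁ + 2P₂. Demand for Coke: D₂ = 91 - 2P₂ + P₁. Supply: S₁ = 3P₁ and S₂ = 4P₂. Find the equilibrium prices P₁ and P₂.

P₁ = 12.95, P₂ = 17.325

Market 1: 56 - 4P₁ + 2P₂ = 3P₁ → 7P₁ - 2P₂ = 56.
Market 2: 6P₂ - P₁ = 91.
Eliminating P₂: 6×(1) + 2×(2) gives 40P₁ = 518, so P₁ = 12.95.
Back-substitute into (2): P₂ = (91 + 1×12.95) / 6 = 17.325.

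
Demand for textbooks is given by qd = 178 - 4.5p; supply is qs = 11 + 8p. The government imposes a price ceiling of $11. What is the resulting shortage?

Equilibrium price would be p* = 13.36, so the ceiling at 11 binds.
At p = 11: qd = 178 − 4.5(11) = 128.5, qs = 11 + 8(11) = 99.
Shortage = 128.5 − 99 = 29.5.

Shortage = 29.5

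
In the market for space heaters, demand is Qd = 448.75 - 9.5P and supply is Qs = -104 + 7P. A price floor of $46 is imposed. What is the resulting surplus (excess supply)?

Surplus = 206.25

Equilibrium price would be P* = 33.5, so the floor at 46 binds.
At P = 46: Qd = 11.75, Qs = 218.
Surplus = 218 − 11.75 = 206.25.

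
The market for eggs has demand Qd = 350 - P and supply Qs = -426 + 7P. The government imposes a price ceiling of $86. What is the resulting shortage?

Equilibrium price would be P* = 97, so the ceiling at 86 binds.
At P = 86: Qd = 350 − 1(86) = 264, Qs = -426 + 7(86) = 176.
Shortage = 264 − 176 = 88.

Shortage = 88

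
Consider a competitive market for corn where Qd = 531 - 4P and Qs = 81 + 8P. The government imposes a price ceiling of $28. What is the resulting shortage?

Equilibrium price would be P* = 37.5, so the ceiling at 28 binds.
At P = 28: Qd = 531 − 4(28) = 419, Qs = 81 + 8(28) = 305.
Shortage = 419 − 305 = 114.

Shortage = 114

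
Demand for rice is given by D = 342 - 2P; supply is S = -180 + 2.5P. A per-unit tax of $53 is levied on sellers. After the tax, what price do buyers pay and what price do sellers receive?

Buyers pay 1309/9, sellers receive 832/9

Pre-tax equilibrium: P* = 116, Q* = 110.
Tax on sellers shifts supply to S = -180 + 2.5(P − 53) = -312.5 + 2.5P.
342 - 2P = -312.5 + 2.5P gives buyer price Pb = 1309/9; sellers receive Ps = 1309/9 − 53 = 832/9.
New quantity: Q = 342 − 2(1309/9) = 460/9.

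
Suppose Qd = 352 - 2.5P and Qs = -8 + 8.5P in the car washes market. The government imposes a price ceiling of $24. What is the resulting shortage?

Shortage = 96

Equilibrium price would be P* = 360/11, so the ceiling at 24 binds.
At P = 24: Qd = 352 − 2.5(24) = 292, Qs = -8 + 8.5(24) = 196.
Shortage = 292 − 196 = 96.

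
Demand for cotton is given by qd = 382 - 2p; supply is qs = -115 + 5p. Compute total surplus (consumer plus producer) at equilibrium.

Total surplus = 20160

Equilibrium: 382 - 2p = -115 + 5p gives p* = 71, q* = 240.
Demand choke price: p = 191; supply starts at p = 23.
CS = ½(191 − 71)(240) = 14400; PS = ½(71 − 23)(240) = 5760.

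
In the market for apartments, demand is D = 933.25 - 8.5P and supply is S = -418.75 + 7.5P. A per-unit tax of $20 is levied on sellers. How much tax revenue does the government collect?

Tax revenue = 2706.25

Pre-tax equilibrium: P* = 84.5, Q* = 215.
Tax on sellers shifts supply to S = -418.75 + 7.5(P − 20) = -568.75 + 7.5P.
933.25 - 8.5P = -568.75 + 7.5P gives buyer price Pb = 93.875; sellers receive Ps = 93.875 − 20 = 73.875.
New quantity: Q = 933.25 − 8.5(93.875) = 135.3125.
Revenue = 20 × 135.3125 = 2706.25.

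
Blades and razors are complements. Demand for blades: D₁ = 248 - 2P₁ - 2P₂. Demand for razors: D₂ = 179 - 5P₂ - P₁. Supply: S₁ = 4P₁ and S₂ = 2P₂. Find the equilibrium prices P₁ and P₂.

Market 1: 248 - 2P₁ - 2P₂ = 4P₁ → 6P₁ + 2P₂ = 248.
Market 2: 7P₂ + P₁ = 179.
Eliminating P₂: 7×(1) − 2×(2) gives 40P₁ = 1378, so P₁ = 34.45.
Back-substitute into (2): P₂ = (179 − 1×34.45) / 7 = 20.65.

P₁ = 34.45, P₂ = 20.65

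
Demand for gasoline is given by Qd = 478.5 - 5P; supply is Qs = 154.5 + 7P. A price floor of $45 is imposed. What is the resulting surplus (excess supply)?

Surplus = 216

Equilibrium price would be P* = 27, so the floor at 45 binds.
At P = 45: Qd = 253.5, Qs = 469.5.
Surplus = 469.5 − 253.5 = 216.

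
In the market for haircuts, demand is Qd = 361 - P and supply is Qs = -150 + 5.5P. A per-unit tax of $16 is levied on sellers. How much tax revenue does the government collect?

Pre-tax equilibrium: P* = 1022/13, Q* = 3671/13.
Tax on sellers shifts supply to Qs = -150 + 5.5(P − 16) = -238 + 5.5P.
361 - P = -238 + 5.5P gives buyer price Pb = 1198/13; sellers receive Ps = 1198/13 − 16 = 990/13.
New quantity: Q = 361 − 1(1198/13) = 3495/13.
Revenue = 16 × 3495/13 = 55920/13.

Tax revenue = 55920/13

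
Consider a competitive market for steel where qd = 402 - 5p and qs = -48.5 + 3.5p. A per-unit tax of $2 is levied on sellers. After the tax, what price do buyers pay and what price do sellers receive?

Pre-tax equilibrium: p* = 53, q* = 137.
Tax on sellers shifts supply to qs = -48.5 + 3.5(p − 2) = -55.5 + 3.5p.
402 - 5p = -55.5 + 3.5p gives buyer price pb = 915/17; sellers receive ps = 915/17 − 2 = 881/17.
New quantity: q = 402 − 5(915/17) = 2259/17.

Buyers pay 915/17, sellers receive 881/17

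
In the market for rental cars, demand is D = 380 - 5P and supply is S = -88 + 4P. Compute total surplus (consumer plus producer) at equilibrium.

Equilibrium: 380 - 5P = -88 + 4P gives P* = 52, Q* = 120.
Demand choke price: P = 76; supply starts at P = 22.
CS = ½(76 − 52)(120) = 1440; PS = ½(52 − 22)(120) = 1800.

Total surplus = 3240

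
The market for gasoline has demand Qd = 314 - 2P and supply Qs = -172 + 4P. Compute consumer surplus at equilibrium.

Consumer surplus = 5776

Equilibrium: 314 - 2P = -172 + 4P gives P* = 81, Q* = 152.
Demand choke price (Qd = 0): P = 157.
CS = ½(157 − 81)(152) = 5776.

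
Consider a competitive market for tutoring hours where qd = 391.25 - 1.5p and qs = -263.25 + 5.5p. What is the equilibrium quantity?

Set qd = qs: 391.25 - 1.5p = -263.25 + 5.5p.
654.5 = 7p, so p* = 93.5.
q* = 391.25 − 1.5(93.5) = 251.

q* = 251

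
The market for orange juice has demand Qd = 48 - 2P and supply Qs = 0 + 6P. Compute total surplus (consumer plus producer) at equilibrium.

Total surplus = 432

Equilibrium: 48 - 2P = 0 + 6P gives P* = 6, Q* = 36.
Demand choke price: P = 24; supply starts at P = 0.
CS = ½(24 − 6)(36) = 324; PS = ½(6 − 0)(36) = 108.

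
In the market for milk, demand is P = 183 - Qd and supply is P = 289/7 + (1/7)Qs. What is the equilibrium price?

Set the two price expressions equal: 183 - Q = 289/7 + (1/7)Q.
992/7 = (8/7)Q, so Q* = 124.
P* = 183 − (1)(124) = 59.

P* = 59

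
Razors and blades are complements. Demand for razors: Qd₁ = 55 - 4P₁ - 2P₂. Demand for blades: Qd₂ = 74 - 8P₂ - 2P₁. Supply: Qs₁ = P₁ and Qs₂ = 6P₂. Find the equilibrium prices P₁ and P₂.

P₁ = 311/33, P₂ = 130/33

Market 1: 55 - 4P₁ - 2P₂ = P₁ → 5P₁ + 2P₂ = 55.
Market 2: 14P₂ + 2P₁ = 74.
Eliminating P₂: 14×(1) − 2×(2) gives 66P₁ = 622, so P₁ = 311/33.
Back-substitute into (2): P₂ = (74 − 2×311/33) / 14 = 130/33.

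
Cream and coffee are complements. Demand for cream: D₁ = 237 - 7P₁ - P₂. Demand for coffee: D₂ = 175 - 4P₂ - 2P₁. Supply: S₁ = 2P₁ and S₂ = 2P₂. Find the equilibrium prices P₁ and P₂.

P₁ = 1247/52, P₂ = 1101/52

Market 1: 237 - 7P₁ - P₂ = 2P₁ → 9P₁ + P₂ = 237.
Market 2: 6P₂ + 2P₁ = 175.
Eliminating P₂: 6×(1) − 1×(2) gives 52P₁ = 1247, so P₁ = 1247/52.
Back-substitute into (2): P₂ = (175 − 2×1247/52) / 6 = 1101/52.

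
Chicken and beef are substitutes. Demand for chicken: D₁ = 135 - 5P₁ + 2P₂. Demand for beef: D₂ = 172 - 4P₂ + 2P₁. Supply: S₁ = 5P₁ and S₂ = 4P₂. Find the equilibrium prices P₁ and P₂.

P₁ = 356/19, P₂ = 995/38

Market 1: 135 - 5P₁ + 2P₂ = 5P₁ → 10P₁ - 2P₂ = 135.
Market 2: 8P₂ - 2P₁ = 172.
Eliminating P₂: 8×(1) + 2×(2) gives 76P₁ = 1424, so P₁ = 356/19.
Back-substitute into (2): P₂ = (172 + 2×356/19) / 8 = 995/38.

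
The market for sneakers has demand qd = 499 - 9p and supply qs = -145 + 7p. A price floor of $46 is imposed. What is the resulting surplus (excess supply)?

Equilibrium price would be p* = 40.25, so the floor at 46 binds.
At p = 46: qd = 85, qs = 177.
Surplus = 177 − 85 = 92.

Surplus = 92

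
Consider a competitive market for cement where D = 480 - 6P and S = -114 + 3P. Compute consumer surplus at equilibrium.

Equilibrium: 480 - 6P = -114 + 3P gives P* = 66, Q* = 84.
Demand choke price (D = 0): P = 80.
CS = ½(80 − 66)(84) = 588.

Consumer surplus = 588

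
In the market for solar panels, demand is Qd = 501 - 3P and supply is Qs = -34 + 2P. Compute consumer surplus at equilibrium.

Consumer surplus = 5400

Equilibrium: 501 - 3P = -34 + 2P gives P* = 107, Q* = 180.
Demand choke price (Qd = 0): P = 167.
CS = ½(167 − 107)(180) = 5400.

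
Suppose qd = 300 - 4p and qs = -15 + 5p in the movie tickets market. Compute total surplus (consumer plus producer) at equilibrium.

Equilibrium: 300 - 4p = -15 + 5p gives p* = 35, q* = 160.
Demand choke price: p = 75; supply starts at p = 3.
CS = ½(75 − 35)(160) = 3200; PS = ½(35 − 3)(160) = 2560.

Total surplus = 5760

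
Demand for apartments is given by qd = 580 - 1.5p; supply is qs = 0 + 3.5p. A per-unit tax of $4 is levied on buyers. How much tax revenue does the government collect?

Tax revenue = 1607.2

Pre-tax equilibrium: p* = 116, q* = 406.
Tax on buyers shifts demand to qd = 580 − 1.5(p + 4) = 574 - 1.5p.
574 - 1.5p = 0 + 3.5p gives seller price ps = 114.8; buyers pay pb = 114.8 + 4 = 118.8.
New quantity: q = 580 − 1.5(118.8) = 401.8.
Revenue = 4 × 401.8 = 1607.2.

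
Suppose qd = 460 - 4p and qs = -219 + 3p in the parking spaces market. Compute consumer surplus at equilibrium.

Equilibrium: 460 - 4p = -219 + 3p gives p* = 97, q* = 72.
Demand choke price (qd = 0): p = 115.
CS = ½(115 − 97)(72) = 648.

Consumer surplus = 648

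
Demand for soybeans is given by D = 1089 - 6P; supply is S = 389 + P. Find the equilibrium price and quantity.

Set D = S: 1089 - 6P = 389 + P.
700 = 7P, so P* = 100.
Q* = 1089 − 6(100) = 489.

P* = 100, Q* = 489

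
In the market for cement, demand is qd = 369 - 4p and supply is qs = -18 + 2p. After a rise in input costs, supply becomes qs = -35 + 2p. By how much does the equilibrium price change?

Δp = 17/6

Original equilibrium: p* = 64.5, q* = 111.
New equilibrium: 369 - 4p = -35 + 2p, so 404 = 6p and p' = 202/3; q' = 369 − 4(202/3) = 299/3.
Change in price: 202/3 − 64.5 = 17/6.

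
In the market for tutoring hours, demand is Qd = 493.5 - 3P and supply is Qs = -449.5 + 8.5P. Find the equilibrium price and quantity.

P* = 82, Q* = 247.5

Set Qd = Qs: 493.5 - 3P = -449.5 + 8.5P.
943 = 11.5P, so P* = 82.
Q* = 493.5 − 3(82) = 247.5.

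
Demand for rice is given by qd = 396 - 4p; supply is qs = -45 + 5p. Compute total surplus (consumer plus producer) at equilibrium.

Equilibrium: 396 - 4p = -45 + 5p gives p* = 49, q* = 200.
Demand choke price: p = 99; supply starts at p = 9.
CS = ½(99 − 49)(200) = 5000; PS = ½(49 − 9)(200) = 4000.

Total surplus = 9000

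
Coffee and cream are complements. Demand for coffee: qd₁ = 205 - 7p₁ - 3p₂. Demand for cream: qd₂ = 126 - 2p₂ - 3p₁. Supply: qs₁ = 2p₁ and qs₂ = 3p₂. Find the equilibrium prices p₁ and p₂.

Market 1: 205 - 7p₁ - 3p₂ = 2p₁ → 9p₁ + 3p₂ = 205.
Market 2: 5p₂ + 3p₁ = 126.
Eliminating p₂: 5×(1) − 3×(2) gives 36p₁ = 647, so p₁ = 647/36.
Back-substitute into (2): p₂ = (126 − 3×647/36) / 5 = 173/12.

p₁ = 647/36, p₂ = 173/12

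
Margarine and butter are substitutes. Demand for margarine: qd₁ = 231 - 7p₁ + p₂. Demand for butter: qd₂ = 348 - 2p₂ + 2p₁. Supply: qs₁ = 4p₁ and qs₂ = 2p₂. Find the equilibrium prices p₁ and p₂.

Market 1: 231 - 7p₁ + p₂ = 4p₁ → 11p₁ - p₂ = 231.
Market 2: 4p₂ - 2p₁ = 348.
Eliminating p₂: 4×(1) + 1×(2) gives 42p₁ = 1272, so p₁ = 212/7.
Back-substitute into (2): p₂ = (348 + 2×212/7) / 4 = 715/7.

p₁ = 212/7, p₂ = 715/7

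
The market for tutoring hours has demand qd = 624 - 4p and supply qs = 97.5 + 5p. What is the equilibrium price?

Set qd = qs: 624 - 4p = 97.5 + 5p.
526.5 = 9p, so p* = 58.5.
q* = 624 − 4(58.5) = 390.

p* = 58.5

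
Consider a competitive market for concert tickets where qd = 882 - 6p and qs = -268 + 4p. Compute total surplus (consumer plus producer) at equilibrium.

Equilibrium: 882 - 6p = -268 + 4p gives p* = 115, q* = 192.
Demand choke price: p = 147; supply starts at p = 67.
CS = ½(147 − 115)(192) = 3072; PS = ½(115 − 67)(192) = 4608.

Total surplus = 7680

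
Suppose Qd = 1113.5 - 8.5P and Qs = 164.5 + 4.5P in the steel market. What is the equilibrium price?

P* = 73

Set Qd = Qs: 1113.5 - 8.5P = 164.5 + 4.5P.
949 = 13P, so P* = 73.
Q* = 1113.5 − 8.5(73) = 493.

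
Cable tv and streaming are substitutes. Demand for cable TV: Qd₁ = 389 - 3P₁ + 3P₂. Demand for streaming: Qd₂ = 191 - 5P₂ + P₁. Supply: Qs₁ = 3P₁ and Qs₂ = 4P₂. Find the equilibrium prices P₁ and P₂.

P₁ = 1358/17, P₂ = 1535/51

Market 1: 389 - 3P₁ + 3P₂ = 3P₁ → 6P₁ - 3P₂ = 389.
Market 2: 9P₂ - P₁ = 191.
Eliminating P₂: 9×(1) + 3×(2) gives 51P₁ = 4074, so P₁ = 1358/17.
Back-substitute into (2): P₂ = (191 + 1×1358/17) / 9 = 1535/51.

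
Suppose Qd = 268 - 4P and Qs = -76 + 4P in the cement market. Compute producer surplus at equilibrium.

Equilibrium: 268 - 4P = -76 + 4P gives P* = 43, Q* = 96.
Supply starts at P = 19 (where Qs = 0).
PS = ½(43 − 19)(96) = 1152.

Producer surplus = 1152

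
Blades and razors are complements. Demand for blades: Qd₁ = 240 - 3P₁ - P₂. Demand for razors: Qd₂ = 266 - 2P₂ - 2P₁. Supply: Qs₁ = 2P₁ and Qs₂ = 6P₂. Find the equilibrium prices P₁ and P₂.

Market 1: 240 - 3P₁ - P₂ = 2P₁ → 5P₁ + P₂ = 240.
Market 2: 8P₂ + 2P₁ = 266.
Eliminating P₂: 8×(1) − 1×(2) gives 38P₁ = 1654, so P₁ = 827/19.
Back-substitute into (2): P₂ = (266 − 2×827/19) / 8 = 425/19.

P₁ = 827/19, P₂ = 425/19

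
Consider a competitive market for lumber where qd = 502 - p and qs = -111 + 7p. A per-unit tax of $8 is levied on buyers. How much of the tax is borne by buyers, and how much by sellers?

Pre-tax equilibrium: p* = 76.625, q* = 425.375.
Tax on buyers shifts demand to qd = 502 − 1(p + 8) = 494 - p.
494 - p = -111 + 7p gives seller price ps = 75.625; buyers pay pb = 75.625 + 8 = 83.625.
New quantity: q = 502 − 1(83.625) = 418.375.
Buyer burden = 83.625 − 76.625 = 7; seller burden = 76.625 − 75.625 = 1.

Buyers bear $7, sellers bear $1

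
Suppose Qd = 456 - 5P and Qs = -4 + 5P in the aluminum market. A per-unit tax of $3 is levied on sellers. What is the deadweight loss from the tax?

Pre-tax equilibrium: P* = 46, Q* = 226.
Tax on sellers shifts supply to Qs = -4 + 5(P − 3) = -19 + 5P.
456 - 5P = -19 + 5P gives buyer price Pb = 47.5; sellers receive Ps = 47.5 − 3 = 44.5.
New quantity: Q = 456 − 5(47.5) = 218.5.
DWL = ½ × 3 × (226 − 218.5) = 11.25.

Deadweight loss = 11.25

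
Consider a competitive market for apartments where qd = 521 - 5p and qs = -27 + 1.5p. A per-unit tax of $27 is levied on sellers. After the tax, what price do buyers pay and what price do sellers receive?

Pre-tax equilibrium: p* = 1096/13, q* = 1293/13.
Tax on sellers shifts supply to qs = -27 + 1.5(p − 27) = -67.5 + 1.5p.
521 - 5p = -67.5 + 1.5p gives buyer price pb = 1177/13; sellers receive ps = 1177/13 − 27 = 826/13.
New quantity: q = 521 − 5(1177/13) = 888/13.

Buyers pay 1177/13, sellers receive 826/13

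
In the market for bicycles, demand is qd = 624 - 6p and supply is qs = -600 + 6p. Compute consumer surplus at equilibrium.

Equilibrium: 624 - 6p = -600 + 6p gives p* = 102, q* = 12.
Demand choke price (qd = 0): p = 104.
CS = ½(104 − 102)(12) = 12.

Consumer surplus = 12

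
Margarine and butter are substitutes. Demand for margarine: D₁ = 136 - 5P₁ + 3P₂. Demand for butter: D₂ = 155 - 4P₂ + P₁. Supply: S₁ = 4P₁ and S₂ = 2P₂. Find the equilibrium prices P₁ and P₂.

Market 1: 136 - 5P₁ + 3P₂ = 4P₁ → 9P₁ - 3P₂ = 136.
Market 2: 6P₂ - P₁ = 155.
Eliminating P₂: 6×(1) + 3×(2) gives 51P₁ = 1281, so P₁ = 427/17.
Back-substitute into (2): P₂ = (155 + 1×427/17) / 6 = 1531/51.

P₁ = 427/17, P₂ = 1531/51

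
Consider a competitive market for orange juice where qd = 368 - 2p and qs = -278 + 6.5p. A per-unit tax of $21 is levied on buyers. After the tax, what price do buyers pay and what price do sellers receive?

Buyers pay 1565/17, sellers receive 1208/17

Pre-tax equilibrium: p* = 76, q* = 216.
Tax on buyers shifts demand to qd = 368 − 2(p + 21) = 326 - 2p.
326 - 2p = -278 + 6.5p gives seller price ps = 1208/17; buyers pay pb = 1208/17 + 21 = 1565/17.
New quantity: q = 368 − 2(1565/17) = 3126/17.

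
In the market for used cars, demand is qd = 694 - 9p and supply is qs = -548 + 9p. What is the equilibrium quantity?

Set qd = qs: 694 - 9p = -548 + 9p.
1242 = 18p, so p* = 69.
q* = 694 − 9(69) = 73.

q* = 73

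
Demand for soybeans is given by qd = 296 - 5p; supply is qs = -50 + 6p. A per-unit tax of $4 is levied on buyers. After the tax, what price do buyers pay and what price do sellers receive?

Buyers pay 370/11, sellers receive 326/11

Pre-tax equilibrium: p* = 346/11, q* = 1526/11.
Tax on buyers shifts demand to qd = 296 − 5(p + 4) = 276 - 5p.
276 - 5p = -50 + 6p gives seller price ps = 326/11; buyers pay pb = 326/11 + 4 = 370/11.
New quantity: q = 296 − 5(370/11) = 1406/11.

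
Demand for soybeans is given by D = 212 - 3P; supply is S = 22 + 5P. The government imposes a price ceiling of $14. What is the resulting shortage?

Shortage = 78

Equilibrium price would be P* = 23.75, so the ceiling at 14 binds.
At P = 14: D = 212 − 3(14) = 170, S = 22 + 5(14) = 92.
Shortage = 170 − 92 = 78.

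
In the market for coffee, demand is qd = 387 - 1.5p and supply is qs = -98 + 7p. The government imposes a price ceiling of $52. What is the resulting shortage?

Equilibrium price would be p* = 970/17, so the ceiling at 52 binds.
At p = 52: qd = 387 − 1.5(52) = 309, qs = -98 + 7(52) = 266.
Shortage = 309 − 266 = 43.

Shortage = 43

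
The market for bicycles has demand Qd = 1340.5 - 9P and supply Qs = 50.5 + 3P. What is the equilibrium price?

Set Qd = Qs: 1340.5 - 9P = 50.5 + 3P.
1290 = 12P, so P* = 107.5.
Q* = 1340.5 − 9(107.5) = 373.

P* = 107.5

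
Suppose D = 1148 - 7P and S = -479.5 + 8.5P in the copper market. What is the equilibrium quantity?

Set D = S: 1148 - 7P = -479.5 + 8.5P.
1627.5 = 15.5P, so P* = 105.
Q* = 1148 − 7(105) = 413.

Q* = 413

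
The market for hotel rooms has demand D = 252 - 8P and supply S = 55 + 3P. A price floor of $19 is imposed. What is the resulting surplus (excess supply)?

Surplus = 12

Equilibrium price would be P* = 197/11, so the floor at 19 binds.
At P = 19: D = 100, S = 112.
Surplus = 112 − 100 = 12.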